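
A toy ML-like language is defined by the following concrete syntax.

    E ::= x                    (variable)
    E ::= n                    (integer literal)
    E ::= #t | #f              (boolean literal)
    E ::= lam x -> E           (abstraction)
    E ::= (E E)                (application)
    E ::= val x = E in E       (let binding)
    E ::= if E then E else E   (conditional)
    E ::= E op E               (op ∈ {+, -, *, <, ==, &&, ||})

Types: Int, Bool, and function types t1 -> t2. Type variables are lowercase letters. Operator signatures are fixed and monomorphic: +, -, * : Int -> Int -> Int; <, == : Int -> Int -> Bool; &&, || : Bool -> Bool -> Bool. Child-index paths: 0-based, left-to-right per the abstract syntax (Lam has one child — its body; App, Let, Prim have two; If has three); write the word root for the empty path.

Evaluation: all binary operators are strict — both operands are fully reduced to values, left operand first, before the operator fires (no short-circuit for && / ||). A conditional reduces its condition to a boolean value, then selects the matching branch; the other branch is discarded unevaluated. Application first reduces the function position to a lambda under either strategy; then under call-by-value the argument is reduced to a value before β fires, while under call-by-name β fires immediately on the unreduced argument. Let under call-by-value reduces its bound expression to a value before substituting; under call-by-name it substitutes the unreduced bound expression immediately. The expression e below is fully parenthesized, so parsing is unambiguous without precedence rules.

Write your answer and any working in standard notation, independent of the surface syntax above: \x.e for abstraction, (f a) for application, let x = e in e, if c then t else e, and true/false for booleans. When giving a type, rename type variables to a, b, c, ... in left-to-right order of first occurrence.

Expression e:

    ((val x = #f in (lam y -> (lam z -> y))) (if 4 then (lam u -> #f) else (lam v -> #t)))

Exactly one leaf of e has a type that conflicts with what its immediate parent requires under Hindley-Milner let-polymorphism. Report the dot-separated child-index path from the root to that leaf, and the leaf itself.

Answer: 1.0 : 4

Derivation:
let x : Bool
y : a
\z._ : b -> a
\y._ : a -> b -> a
  unify Int ~ Bool
  FAIL: mismatch Int ~ Bool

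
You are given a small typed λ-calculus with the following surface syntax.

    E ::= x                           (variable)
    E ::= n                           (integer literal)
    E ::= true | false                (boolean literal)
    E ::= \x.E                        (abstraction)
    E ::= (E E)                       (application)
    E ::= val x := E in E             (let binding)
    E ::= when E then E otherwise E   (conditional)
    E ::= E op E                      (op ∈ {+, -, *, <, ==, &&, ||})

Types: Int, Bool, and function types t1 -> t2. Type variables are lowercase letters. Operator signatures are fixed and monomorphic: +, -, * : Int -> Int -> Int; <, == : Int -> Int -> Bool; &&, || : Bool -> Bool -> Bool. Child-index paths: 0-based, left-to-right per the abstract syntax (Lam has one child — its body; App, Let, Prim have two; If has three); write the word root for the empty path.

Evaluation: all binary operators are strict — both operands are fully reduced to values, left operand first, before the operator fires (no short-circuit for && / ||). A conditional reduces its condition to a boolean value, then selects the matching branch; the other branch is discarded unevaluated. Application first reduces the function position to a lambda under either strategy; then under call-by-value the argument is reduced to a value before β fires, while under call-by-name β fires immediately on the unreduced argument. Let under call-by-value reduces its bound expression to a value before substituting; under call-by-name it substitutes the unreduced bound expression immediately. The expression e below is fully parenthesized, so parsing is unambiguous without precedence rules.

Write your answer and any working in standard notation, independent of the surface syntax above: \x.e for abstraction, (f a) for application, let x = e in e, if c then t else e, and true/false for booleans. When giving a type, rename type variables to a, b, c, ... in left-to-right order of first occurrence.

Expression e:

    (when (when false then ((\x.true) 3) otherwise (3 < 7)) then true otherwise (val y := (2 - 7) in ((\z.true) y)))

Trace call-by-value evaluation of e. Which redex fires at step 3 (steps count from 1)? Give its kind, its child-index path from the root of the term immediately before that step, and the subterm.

Answer: if at root : (if true then true else (let y = (2 - 7) in ((\z.true) y)))

Trace:
step 0: (if (if false then ((\x.true) 3) else (3 < 7)) then true else (let y = (2 - 7) in ((\z.true) y)))
step 1: [if@0] (if (3 < 7) then true else (let y = (2 - 7) in ((\z.true) y)))
step 2: [delta@0] (if true then true else (let y = (2 - 7) in ((\z.true) y)))
step 3: [if@root] true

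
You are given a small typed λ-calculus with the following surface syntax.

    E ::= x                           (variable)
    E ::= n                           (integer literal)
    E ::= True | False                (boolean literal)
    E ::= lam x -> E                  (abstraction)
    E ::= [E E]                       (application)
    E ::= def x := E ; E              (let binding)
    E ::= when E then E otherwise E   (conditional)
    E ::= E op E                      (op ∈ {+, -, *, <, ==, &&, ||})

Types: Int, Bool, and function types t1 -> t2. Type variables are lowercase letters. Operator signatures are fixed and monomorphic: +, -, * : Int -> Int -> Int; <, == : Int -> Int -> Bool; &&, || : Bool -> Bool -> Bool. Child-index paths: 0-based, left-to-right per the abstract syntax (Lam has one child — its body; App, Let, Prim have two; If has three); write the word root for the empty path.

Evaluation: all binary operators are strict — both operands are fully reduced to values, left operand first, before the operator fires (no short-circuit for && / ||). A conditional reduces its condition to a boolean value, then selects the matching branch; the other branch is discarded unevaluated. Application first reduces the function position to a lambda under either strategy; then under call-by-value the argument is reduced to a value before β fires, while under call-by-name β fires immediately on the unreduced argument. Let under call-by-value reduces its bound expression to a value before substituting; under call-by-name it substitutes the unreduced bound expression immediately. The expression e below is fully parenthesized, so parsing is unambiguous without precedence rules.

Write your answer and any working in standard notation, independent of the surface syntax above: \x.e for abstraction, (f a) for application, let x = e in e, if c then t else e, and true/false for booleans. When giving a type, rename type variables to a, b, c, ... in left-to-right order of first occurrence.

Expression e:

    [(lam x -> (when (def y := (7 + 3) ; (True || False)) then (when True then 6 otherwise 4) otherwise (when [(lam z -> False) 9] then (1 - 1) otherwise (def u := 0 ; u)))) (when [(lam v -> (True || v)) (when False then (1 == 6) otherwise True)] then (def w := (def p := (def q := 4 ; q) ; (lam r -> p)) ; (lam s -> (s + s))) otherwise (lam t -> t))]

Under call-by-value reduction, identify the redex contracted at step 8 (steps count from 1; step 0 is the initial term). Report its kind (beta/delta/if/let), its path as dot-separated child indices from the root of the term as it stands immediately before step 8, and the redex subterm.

Trace:
step 0: ((\x.(if (let y = (7 + 3) in (true || false)) then (if true then 6 else 4) else (if ((\z.false) 9) then (1 - 1) else (let u = 0 in u)))) (if ((\v.(true || v)) (if false then (1 == 6) else true)) then (let w = (let p = (let q = 4 in q) in (\r.p)) in (\s.(s + s))) else (\t.t)))
step 1: [if@1.0.1] ((\x.(if (let y = (7 + 3) in (true || false)) then (if true then 6 else 4) else (if ((\z.false) 9) then (1 - 1) else (let u = 0 in u)))) (if ((\v.(true || v)) true) then (let w = (let p = (let q = 4 in q) in (\r.p)) in (\s.(s + s))) else (\t.t)))
step 2: [beta@1.0] ((\x.(if (let y = (7 + 3) in (true || false)) then (if true then 6 else 4) else (if ((\z.false) 9) then (1 - 1) else (let u = 0 in u)))) (if (true || true) then (let w = (let p = (let q = 4 in q) in (\r.p)) in (\s.(s + s))) else (\t.t)))
step 3: [delta@1.0] ((\x.(if (let y = (7 + 3) in (true || false)) then (if true then 6 else 4) else (if ((\z.false) 9) then (1 - 1) else (let u = 0 in u)))) (if true then (let w = (let p = (let q = 4 in q) in (\r.p)) in (\s.(s + s))) else (\t.t)))
step 4: [if@1] ((\x.(if (let y = (7 + 3) in (true || false)) then (if true then 6 else 4) else (if ((\z.false) 9) then (1 - 1) else (let u = 0 in u)))) (let w = (let p = (let q = 4 in q) in (\r.p)) in (\s.(s + s))))
step 5: [let@1.0.0] ((\x.(if (let y = (7 + 3) in (true || false)) then (if true then 6 else 4) else (if ((\z.false) 9) then (1 - 1) else (let u = 0 in u)))) (let w = (let p = 4 in (\r.p)) in (\s.(s + s))))
step 6: [let@1.0] ((\x.(if (let y = (7 + 3) in (true || false)) then (if true then 6 else 4) else (if ((\z.false) 9) then (1 - 1) else (let u = 0 in u)))) (let w = (\r.4) in (\s.(s + s))))
step 7: [let@1] ((\x.(if (let y = (7 + 3) in (true || false)) then (if true then 6 else 4) else (if ((\z.false) 9) then (1 - 1) else (let u = 0 in u)))) (\s.(s + s)))
step 8: [beta@root] (if (let y = (7 + 3) in (true || false)) then (if true then 6 else 4) else (if ((\z.false) 9) then (1 - 1) else (let u = 0 in u)))

Answer: beta at root : ((\x.(if (let y = (7 + 3) in (true || false)) then (if true then 6 else 4) else (if ((\z.false) 9) then (1 - 1) else (let u = 0 in u)))) (\s.(s + s)))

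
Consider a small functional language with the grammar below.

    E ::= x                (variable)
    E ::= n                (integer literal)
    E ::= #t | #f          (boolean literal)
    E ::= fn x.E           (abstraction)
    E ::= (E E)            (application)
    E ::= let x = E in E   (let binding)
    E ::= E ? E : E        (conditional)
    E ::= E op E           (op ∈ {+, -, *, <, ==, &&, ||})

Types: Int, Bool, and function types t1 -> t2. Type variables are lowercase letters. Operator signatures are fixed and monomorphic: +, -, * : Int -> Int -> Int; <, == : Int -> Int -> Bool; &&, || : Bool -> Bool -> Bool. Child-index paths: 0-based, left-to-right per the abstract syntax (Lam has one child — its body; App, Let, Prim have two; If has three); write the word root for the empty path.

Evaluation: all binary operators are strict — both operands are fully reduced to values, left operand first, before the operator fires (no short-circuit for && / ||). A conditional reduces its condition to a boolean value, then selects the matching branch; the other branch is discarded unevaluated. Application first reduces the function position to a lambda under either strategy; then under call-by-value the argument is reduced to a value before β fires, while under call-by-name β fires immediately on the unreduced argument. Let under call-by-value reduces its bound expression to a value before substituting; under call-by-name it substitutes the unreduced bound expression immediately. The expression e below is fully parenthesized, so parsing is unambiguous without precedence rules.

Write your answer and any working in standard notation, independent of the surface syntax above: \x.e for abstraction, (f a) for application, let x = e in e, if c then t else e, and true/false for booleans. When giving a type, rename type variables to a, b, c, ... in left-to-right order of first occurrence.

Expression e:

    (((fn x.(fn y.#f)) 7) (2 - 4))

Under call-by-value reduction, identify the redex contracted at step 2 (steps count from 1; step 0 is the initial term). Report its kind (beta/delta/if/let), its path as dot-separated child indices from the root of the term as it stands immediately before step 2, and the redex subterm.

Answer: delta at 1 : (2 - 4)

Working:
step 0: (((\x.(\y.false)) 7) (2 - 4))
step 1: [beta@0] ((\y.false) (2 - 4))
step 2: [delta@1] ((\y.false) -2)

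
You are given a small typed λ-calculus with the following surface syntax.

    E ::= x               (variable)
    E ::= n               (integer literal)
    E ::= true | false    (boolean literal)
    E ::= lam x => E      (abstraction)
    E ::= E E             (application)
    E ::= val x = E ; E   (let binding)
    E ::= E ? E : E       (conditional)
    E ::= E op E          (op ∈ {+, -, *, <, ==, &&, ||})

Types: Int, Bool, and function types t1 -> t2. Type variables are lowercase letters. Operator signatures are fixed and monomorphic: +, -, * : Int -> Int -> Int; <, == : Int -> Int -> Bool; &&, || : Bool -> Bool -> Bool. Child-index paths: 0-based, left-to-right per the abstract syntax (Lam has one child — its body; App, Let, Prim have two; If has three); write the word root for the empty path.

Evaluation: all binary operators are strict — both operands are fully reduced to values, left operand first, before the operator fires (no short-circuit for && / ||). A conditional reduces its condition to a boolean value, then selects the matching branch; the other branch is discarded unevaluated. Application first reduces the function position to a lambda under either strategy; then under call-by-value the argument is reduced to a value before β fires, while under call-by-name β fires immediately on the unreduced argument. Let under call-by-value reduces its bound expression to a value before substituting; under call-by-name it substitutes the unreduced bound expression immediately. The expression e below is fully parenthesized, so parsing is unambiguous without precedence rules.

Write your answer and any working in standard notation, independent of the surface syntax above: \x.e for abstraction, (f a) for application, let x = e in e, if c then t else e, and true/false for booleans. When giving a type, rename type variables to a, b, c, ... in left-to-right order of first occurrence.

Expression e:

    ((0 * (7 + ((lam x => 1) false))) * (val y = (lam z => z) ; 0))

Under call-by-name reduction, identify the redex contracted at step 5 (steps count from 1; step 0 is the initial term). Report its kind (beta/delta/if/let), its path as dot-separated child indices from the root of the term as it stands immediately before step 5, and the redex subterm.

Derivation:
step 0: ((0 * (7 + ((\x.1) false))) * (let y = (\z.z) in 0))
step 1: [beta@0.1.1] ((0 * (7 + 1)) * (let y = (\z.z) in 0))
step 2: [delta@0.1] ((0 * 8) * (let y = (\z.z) in 0))
step 3: [delta@0] (0 * (let y = (\z.z) in 0))
step 4: [let@1] (0 * 0)
step 5: [delta@root] 0

Answer: delta at root : (0 * 0)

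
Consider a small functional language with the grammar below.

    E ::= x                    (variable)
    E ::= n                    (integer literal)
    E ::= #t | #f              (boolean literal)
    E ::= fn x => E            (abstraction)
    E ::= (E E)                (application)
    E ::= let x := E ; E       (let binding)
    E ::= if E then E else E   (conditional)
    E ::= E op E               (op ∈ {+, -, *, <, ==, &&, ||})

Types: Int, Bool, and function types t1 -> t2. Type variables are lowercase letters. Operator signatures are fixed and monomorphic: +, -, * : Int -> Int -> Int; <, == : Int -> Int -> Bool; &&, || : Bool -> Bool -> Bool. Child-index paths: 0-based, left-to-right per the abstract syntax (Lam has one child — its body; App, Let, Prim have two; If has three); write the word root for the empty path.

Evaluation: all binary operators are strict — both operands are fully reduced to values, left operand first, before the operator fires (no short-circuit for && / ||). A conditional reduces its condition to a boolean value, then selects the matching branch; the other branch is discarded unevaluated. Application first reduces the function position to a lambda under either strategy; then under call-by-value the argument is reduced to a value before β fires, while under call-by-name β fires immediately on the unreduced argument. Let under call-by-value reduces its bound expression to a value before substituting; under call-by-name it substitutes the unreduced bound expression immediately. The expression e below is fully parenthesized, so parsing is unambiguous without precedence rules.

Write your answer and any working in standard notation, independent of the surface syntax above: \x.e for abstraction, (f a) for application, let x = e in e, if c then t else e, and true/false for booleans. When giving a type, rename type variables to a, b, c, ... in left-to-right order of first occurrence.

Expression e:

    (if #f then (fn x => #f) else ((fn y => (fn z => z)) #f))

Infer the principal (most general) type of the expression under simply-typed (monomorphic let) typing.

Derivation:
  unify Bool ~ Bool
\x._ : a -> Bool
z : c
\z._ : c -> c
\y._ : b -> c -> c
  unify b -> c -> c ~ Bool -> d
  unify b ~ Bool
  unify c -> c ~ d
_ _ : c -> c
  unify a -> Bool ~ c -> c
  unify a ~ c
  unify Bool ~ c

Answer: Bool -> Bool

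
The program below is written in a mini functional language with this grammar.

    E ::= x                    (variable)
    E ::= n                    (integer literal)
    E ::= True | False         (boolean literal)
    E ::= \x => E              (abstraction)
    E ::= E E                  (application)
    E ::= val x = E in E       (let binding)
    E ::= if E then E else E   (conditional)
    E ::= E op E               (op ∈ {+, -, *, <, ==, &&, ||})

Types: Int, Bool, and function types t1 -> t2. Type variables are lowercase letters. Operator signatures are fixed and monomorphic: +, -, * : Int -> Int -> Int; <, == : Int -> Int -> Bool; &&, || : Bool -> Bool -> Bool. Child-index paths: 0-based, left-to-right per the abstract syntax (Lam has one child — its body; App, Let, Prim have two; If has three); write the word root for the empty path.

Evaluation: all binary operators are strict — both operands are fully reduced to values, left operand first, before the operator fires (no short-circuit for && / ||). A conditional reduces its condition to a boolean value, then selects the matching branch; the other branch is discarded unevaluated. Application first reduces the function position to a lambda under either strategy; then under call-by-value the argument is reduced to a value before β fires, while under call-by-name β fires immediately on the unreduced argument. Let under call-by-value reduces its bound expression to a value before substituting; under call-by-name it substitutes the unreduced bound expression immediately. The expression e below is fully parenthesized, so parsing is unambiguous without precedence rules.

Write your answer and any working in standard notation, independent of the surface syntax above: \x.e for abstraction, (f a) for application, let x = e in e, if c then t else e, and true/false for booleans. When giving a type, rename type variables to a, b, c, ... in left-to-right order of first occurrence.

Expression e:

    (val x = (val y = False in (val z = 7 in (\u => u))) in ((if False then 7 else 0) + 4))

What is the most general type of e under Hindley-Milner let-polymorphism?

Answer: Int

Working:
let y : Bool
let z : Int
u : a
\u._ : a -> a
let x : forall. a -> a
  unify Bool ~ Bool
  unify Int ~ Int
  unify Int ~ Int
  unify Int ~ Int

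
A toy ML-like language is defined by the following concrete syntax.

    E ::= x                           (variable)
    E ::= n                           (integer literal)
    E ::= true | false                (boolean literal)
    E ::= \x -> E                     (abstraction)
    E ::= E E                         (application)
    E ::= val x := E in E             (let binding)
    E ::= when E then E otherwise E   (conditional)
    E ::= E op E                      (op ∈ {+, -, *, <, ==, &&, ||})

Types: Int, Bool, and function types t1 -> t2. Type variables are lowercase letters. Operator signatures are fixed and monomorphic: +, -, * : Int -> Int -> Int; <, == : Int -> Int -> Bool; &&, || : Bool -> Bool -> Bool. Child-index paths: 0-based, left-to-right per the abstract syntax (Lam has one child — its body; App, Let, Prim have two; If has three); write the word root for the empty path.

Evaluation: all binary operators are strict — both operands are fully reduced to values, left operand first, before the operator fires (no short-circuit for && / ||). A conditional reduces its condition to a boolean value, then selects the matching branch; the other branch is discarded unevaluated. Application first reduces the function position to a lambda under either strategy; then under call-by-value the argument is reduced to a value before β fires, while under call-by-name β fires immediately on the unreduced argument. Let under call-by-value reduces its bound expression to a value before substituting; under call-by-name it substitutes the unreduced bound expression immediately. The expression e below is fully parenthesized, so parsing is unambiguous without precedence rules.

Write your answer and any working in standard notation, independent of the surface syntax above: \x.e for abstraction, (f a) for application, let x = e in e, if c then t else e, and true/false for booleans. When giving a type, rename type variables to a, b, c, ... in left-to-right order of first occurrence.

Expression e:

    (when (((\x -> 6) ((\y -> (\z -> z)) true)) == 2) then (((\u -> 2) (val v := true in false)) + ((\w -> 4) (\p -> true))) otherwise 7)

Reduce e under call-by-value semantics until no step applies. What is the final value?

Answer: 7

Trace:
step 0: (if (((\x.6) ((\y.(\z.z)) true)) == 2) then (((\u.2) (let v = true in false)) + ((\w.4) (\p.true))) else 7)
step 1: [beta@0.0.1] (if (((\x.6) (\z.z)) == 2) then (((\u.2) (let v = true in false)) + ((\w.4) (\p.true))) else 7)
step 2: [beta@0.0] (if (6 == 2) then (((\u.2) (let v = true in false)) + ((\w.4) (\p.true))) else 7)
step 3: [delta@0] (if false then (((\u.2) (let v = true in false)) + ((\w.4) (\p.true))) else 7)
step 4: [if@root] 7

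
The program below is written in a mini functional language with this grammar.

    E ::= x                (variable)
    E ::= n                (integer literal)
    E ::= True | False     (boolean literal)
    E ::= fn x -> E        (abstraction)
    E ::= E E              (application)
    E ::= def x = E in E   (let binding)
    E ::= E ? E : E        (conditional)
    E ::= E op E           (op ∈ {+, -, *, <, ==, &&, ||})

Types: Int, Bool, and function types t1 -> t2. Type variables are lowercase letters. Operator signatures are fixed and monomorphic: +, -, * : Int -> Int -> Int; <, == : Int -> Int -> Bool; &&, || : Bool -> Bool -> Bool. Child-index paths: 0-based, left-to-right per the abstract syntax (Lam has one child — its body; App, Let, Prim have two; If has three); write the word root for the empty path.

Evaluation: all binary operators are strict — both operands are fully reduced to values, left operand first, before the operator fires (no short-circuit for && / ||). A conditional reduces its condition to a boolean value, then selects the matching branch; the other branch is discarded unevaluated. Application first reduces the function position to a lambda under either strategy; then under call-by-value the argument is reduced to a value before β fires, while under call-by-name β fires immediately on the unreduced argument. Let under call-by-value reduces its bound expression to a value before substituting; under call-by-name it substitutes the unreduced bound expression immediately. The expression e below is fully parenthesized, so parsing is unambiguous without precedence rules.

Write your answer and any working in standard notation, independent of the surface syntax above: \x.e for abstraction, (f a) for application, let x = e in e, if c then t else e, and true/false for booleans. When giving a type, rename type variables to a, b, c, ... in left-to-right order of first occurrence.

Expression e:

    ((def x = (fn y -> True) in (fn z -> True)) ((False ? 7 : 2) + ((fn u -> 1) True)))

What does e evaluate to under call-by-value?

Answer: true

Trace:
step 0: ((let x = (\y.true) in (\z.true)) ((if false then 7 else 2) + ((\u.1) true)))
step 1: [let@0] ((\z.true) ((if false then 7 else 2) + ((\u.1) true)))
step 2: [if@1.0] ((\z.true) (2 + ((\u.1) true)))
step 3: [beta@1.1] ((\z.true) (2 + 1))
step 4: [delta@1] ((\z.true) 3)
step 5: [beta@root] true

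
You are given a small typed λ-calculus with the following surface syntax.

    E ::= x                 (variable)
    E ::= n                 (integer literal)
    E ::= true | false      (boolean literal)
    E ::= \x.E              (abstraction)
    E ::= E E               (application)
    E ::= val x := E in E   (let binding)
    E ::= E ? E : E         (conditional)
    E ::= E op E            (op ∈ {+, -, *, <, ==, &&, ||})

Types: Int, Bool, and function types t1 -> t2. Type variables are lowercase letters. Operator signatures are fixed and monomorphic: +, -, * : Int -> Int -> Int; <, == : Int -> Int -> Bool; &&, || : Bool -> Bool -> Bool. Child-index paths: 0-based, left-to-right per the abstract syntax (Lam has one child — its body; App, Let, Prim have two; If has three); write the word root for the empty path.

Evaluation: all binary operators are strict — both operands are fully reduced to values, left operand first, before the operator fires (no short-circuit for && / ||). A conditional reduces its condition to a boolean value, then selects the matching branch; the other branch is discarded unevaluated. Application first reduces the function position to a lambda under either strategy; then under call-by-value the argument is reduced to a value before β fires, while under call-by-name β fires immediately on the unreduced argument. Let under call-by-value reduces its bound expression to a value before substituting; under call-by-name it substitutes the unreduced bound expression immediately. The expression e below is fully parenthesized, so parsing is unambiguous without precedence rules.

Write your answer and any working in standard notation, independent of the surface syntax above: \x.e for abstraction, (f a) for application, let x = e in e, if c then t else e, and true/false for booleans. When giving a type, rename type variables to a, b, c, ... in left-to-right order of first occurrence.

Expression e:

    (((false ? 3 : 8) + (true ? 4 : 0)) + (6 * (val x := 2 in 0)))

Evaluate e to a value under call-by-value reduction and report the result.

Trace:
step 0: (((if false then 3 else 8) + (if true then 4 else 0)) + (6 * (let x = 2 in 0)))
step 1: [if@0.0] ((8 + (if true then 4 else 0)) + (6 * (let x = 2 in 0)))
step 2: [if@0.1] ((8 + 4) + (6 * (let x = 2 in 0)))
step 3: [delta@0] (12 + (6 * (let x = 2 in 0)))
step 4: [let@1.1] (12 + (6 * 0))
step 5: [delta@1] (12 + 0)
step 6: [delta@root] 12

Answer: 12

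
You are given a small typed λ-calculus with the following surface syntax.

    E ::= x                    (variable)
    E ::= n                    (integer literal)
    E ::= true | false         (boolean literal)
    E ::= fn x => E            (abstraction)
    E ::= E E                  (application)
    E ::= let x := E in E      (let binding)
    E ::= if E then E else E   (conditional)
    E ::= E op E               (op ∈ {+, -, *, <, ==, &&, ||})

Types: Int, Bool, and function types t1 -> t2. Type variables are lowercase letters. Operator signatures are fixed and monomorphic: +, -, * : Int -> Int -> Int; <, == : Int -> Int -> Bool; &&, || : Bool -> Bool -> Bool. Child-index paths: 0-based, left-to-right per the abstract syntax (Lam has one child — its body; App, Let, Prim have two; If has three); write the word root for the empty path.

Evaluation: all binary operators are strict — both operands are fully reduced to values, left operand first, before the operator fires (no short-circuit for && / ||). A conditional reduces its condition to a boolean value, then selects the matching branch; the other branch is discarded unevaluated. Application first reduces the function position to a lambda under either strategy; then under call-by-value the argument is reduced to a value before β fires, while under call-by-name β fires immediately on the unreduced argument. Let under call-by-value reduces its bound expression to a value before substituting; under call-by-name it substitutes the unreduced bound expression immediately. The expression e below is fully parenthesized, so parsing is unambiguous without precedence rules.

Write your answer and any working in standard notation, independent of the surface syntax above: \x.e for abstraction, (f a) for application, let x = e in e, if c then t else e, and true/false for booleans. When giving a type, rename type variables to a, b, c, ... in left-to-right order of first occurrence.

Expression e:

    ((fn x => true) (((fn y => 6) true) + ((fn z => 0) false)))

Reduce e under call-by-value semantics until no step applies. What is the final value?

Answer: true

Derivation:
step 0: ((\x.true) (((\y.6) true) + ((\z.0) false)))
step 1: [beta@1.0] ((\x.true) (6 + ((\z.0) false)))
step 2: [beta@1.1] ((\x.true) (6 + 0))
step 3: [delta@1] ((\x.true) 6)
step 4: [beta@root] true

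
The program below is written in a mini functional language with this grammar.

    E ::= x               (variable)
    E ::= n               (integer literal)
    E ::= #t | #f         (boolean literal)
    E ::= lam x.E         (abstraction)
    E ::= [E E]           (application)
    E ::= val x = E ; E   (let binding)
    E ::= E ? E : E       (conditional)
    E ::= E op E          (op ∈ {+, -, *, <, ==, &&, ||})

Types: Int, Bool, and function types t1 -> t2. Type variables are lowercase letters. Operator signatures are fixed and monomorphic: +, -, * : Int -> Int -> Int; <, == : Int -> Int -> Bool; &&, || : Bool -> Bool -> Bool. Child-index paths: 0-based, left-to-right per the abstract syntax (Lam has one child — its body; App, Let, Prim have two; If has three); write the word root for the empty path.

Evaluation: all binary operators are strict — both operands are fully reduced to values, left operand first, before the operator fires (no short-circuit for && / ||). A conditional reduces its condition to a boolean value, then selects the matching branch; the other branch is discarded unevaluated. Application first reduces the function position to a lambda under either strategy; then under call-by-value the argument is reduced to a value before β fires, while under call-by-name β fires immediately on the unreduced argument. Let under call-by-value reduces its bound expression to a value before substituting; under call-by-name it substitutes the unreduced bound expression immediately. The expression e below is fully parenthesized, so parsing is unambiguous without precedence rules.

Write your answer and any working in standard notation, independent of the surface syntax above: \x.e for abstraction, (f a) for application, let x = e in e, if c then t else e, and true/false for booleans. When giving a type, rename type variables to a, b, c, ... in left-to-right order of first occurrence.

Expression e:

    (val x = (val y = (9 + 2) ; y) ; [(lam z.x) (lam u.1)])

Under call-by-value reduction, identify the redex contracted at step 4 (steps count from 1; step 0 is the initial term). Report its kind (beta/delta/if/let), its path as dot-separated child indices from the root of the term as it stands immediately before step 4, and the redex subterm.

Derivation:
step 0: (let x = (let y = (9 + 2) in y) in ((\z.x) (\u.1)))
step 1: [delta@0.0] (let x = (let y = 11 in y) in ((\z.x) (\u.1)))
step 2: [let@0] (let x = 11 in ((\z.x) (\u.1)))
step 3: [let@root] ((\z.11) (\u.1))
step 4: [beta@root] 11

Answer: beta at root : ((\z.11) (\u.1))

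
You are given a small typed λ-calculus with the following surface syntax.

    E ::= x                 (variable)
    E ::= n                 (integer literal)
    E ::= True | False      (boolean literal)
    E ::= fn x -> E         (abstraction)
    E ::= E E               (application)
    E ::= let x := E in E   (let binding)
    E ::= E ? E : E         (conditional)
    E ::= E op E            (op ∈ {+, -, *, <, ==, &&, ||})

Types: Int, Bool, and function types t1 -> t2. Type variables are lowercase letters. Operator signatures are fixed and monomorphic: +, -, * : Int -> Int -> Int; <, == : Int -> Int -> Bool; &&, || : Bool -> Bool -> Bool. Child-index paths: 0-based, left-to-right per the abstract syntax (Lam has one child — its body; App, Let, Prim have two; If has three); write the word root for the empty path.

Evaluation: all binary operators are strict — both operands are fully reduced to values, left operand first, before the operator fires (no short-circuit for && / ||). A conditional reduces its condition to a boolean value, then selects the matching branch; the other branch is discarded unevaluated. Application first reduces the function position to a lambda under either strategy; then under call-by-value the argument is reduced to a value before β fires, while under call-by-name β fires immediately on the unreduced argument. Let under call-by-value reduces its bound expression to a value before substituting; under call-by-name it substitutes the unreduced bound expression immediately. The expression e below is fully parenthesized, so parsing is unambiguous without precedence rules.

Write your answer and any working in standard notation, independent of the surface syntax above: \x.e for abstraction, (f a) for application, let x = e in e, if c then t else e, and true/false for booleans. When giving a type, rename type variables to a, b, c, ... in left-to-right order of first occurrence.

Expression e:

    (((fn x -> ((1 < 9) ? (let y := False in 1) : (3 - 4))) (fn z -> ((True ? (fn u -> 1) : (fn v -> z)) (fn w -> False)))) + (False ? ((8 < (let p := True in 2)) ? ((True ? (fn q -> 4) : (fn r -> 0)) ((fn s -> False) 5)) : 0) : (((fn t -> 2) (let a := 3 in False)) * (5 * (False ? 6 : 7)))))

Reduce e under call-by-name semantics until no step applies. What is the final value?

Trace:
step 0: (((\x.(if (1 < 9) then (let y = false in 1) else (3 - 4))) (\z.((if true then (\u.1) else (\v.z)) (\w.false)))) + (if false then (if (8 < (let p = true in 2)) then ((if true then (\q.4) else (\r.0)) ((\s.false) 5)) else 0) else (((\t.2) (let a = 3 in false)) * (5 * (if false then 6 else 7)))))
step 1: [beta@0] ((if (1 < 9) then (let y = false in 1) else (3 - 4)) + (if false then (if (8 < (let p = true in 2)) then ((if true then (\q.4) else (\r.0)) ((\s.false) 5)) else 0) else (((\t.2) (let a = 3 in false)) * (5 * (if false then 6 else 7)))))
step 2: [delta@0.0] ((if true then (let y = false in 1) else (3 - 4)) + (if false then (if (8 < (let p = true in 2)) then ((if true then (\q.4) else (\r.0)) ((\s.false) 5)) else 0) else (((\t.2) (let a = 3 in false)) * (5 * (if false then 6 else 7)))))
step 3: [if@0] ((let y = false in 1) + (if false then (if (8 < (let p = true in 2)) then ((if true then (\q.4) else (\r.0)) ((\s.false) 5)) else 0) else (((\t.2) (let a = 3 in false)) * (5 * (if false then 6 else 7)))))
step 4: [let@0] (1 + (if false then (if (8 < (let p = true in 2)) then ((if true then (\q.4) else (\r.0)) ((\s.false) 5)) else 0) else (((\t.2) (let a = 3 in false)) * (5 * (if false then 6 else 7)))))
step 5: [if@1] (1 + (((\t.2) (let a = 3 in false)) * (5 * (if false then 6 else 7))))
step 6: [beta@1.0] (1 + (2 * (5 * (if false then 6 else 7))))
step 7: [if@1.1.1] (1 + (2 * (5 * 7)))
step 8: [delta@1.1] (1 + (2 * 35))
step 9: [delta@1] (1 + 70)
step 10: [delta@root] 71

Answer: 71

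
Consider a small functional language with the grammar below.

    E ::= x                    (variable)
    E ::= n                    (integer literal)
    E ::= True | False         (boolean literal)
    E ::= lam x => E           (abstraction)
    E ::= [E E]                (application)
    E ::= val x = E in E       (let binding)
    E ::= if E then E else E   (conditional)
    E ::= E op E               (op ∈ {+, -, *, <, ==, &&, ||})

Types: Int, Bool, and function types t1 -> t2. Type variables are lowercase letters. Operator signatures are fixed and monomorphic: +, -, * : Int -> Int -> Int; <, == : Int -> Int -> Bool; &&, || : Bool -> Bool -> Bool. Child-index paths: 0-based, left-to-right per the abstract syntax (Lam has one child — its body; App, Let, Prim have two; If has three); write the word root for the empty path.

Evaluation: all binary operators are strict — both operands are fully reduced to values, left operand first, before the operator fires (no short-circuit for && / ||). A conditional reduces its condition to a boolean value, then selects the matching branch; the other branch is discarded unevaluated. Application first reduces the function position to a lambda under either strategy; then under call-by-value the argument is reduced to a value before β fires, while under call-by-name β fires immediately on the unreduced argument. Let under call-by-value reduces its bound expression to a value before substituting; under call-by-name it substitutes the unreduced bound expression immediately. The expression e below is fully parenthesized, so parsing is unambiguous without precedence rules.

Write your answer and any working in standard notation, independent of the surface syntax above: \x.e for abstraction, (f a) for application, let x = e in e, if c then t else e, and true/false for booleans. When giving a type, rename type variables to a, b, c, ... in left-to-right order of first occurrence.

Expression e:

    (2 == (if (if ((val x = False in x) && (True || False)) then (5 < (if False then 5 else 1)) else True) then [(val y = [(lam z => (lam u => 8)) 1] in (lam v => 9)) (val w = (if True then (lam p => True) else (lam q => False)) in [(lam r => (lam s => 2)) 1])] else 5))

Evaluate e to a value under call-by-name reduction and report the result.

Answer: false

Derivation:
step 0: (2 == (if (if ((let x = false in x) && (true || false)) then (5 < (if false then 5 else 1)) else true) then ((let y = ((\z.(\u.8)) 1) in (\v.9)) (let w = (if true then (\p.true) else (\q.false)) in ((\r.(\s.2)) 1))) else 5))
step 1: [let@1.0.0.0] (2 == (if (if (false && (true || false)) then (5 < (if false then 5 else 1)) else true) then ((let y = ((\z.(\u.8)) 1) in (\v.9)) (let w = (if true then (\p.true) else (\q.false)) in ((\r.(\s.2)) 1))) else 5))
step 2: [delta@1.0.0.1] (2 == (if (if (false && true) then (5 < (if false then 5 else 1)) else true) then ((let y = ((\z.(\u.8)) 1) in (\v.9)) (let w = (if true then (\p.true) else (\q.false)) in ((\r.(\s.2)) 1))) else 5))
step 3: [delta@1.0.0] (2 == (if (if false then (5 < (if false then 5 else 1)) else true) then ((let y = ((\z.(\u.8)) 1) in (\v.9)) (let w = (if true then (\p.true) else (\q.false)) in ((\r.(\s.2)) 1))) else 5))
step 4: [if@1.0] (2 == (if true then ((let y = ((\z.(\u.8)) 1) in (\v.9)) (let w = (if true then (\p.true) else (\q.false)) in ((\r.(\s.2)) 1))) else 5))
step 5: [if@1] (2 == ((let y = ((\z.(\u.8)) 1) in (\v.9)) (let w = (if true then (\p.true) else (\q.false)) in ((\r.(\s.2)) 1))))
step 6: [let@1.0] (2 == ((\v.9) (let w = (if true then (\p.true) else (\q.false)) in ((\r.(\s.2)) 1))))
step 7: [beta@1] (2 == 9)
step 8: [delta@root] false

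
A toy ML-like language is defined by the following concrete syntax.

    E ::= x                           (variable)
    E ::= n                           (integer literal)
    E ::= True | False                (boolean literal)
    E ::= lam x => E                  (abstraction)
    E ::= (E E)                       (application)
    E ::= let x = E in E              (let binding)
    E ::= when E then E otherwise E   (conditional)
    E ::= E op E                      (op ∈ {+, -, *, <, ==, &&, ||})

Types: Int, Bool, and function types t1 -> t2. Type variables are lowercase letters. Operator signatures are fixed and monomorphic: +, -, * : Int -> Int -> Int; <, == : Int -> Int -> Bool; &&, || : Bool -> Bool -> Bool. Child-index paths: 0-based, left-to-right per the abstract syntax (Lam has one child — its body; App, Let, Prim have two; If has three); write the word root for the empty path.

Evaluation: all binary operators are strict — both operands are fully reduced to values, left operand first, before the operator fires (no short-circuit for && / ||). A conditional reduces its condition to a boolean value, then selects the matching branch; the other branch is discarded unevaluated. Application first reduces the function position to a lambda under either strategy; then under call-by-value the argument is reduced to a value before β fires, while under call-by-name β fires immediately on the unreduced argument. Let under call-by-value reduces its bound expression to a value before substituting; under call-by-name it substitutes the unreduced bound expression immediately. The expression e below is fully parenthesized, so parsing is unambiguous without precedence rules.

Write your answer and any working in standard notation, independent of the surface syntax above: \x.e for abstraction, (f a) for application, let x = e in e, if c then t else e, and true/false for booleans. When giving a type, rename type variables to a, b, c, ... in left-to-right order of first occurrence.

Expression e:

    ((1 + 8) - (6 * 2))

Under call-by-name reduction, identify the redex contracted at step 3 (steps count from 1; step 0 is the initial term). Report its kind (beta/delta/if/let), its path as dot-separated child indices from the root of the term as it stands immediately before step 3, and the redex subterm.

Trace:
step 0: ((1 + 8) - (6 * 2))
step 1: [delta@0] (9 - (6 * 2))
step 2: [delta@1] (9 - 12)
step 3: [delta@root] -3

Answer: delta at root : (9 - 12)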